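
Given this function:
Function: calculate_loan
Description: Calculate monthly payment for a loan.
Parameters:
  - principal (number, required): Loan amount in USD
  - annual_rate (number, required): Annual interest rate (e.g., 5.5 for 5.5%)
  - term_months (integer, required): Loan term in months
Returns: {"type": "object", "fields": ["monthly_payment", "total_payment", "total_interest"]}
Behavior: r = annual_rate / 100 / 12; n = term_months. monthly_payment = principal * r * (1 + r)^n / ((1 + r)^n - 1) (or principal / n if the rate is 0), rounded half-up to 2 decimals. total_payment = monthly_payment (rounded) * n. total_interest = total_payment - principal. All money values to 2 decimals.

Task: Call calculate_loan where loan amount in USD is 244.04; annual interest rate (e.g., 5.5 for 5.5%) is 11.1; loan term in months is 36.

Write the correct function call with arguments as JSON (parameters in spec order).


Mapping each described value to its parameter name:
  'Loan amount in USD' -> principal = 244.04
  'Annual interest rate (e.g., 5.5 for 5.5%)' -> annual_rate = 11.1
  'Loan term in months' -> term_months = 36
calculate_loan({"principal": 244.04, "annual_rate": 11.1, "term_months": 36})


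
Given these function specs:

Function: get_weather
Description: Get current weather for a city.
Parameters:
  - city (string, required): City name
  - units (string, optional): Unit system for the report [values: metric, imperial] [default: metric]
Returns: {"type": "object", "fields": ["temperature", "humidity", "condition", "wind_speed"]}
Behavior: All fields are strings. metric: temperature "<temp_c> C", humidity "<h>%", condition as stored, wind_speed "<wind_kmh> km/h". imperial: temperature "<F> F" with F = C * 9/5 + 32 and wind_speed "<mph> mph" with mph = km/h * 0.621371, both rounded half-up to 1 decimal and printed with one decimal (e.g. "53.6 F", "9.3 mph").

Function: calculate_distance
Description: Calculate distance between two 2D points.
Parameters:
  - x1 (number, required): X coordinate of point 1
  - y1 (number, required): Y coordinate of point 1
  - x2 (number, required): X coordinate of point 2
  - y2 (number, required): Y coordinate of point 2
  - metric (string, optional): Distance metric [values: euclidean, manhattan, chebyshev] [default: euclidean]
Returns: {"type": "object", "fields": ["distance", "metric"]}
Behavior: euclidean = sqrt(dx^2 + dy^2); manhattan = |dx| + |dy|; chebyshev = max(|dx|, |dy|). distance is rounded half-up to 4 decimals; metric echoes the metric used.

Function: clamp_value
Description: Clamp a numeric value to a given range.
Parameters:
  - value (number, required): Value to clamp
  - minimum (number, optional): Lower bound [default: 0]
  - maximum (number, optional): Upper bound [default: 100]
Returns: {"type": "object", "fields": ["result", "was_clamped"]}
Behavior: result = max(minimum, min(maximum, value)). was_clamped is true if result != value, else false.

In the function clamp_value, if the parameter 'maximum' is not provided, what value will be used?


The clamp_value spec declares:
  - maximum (number, optional): Upper bound [default: 100]
Default:
100


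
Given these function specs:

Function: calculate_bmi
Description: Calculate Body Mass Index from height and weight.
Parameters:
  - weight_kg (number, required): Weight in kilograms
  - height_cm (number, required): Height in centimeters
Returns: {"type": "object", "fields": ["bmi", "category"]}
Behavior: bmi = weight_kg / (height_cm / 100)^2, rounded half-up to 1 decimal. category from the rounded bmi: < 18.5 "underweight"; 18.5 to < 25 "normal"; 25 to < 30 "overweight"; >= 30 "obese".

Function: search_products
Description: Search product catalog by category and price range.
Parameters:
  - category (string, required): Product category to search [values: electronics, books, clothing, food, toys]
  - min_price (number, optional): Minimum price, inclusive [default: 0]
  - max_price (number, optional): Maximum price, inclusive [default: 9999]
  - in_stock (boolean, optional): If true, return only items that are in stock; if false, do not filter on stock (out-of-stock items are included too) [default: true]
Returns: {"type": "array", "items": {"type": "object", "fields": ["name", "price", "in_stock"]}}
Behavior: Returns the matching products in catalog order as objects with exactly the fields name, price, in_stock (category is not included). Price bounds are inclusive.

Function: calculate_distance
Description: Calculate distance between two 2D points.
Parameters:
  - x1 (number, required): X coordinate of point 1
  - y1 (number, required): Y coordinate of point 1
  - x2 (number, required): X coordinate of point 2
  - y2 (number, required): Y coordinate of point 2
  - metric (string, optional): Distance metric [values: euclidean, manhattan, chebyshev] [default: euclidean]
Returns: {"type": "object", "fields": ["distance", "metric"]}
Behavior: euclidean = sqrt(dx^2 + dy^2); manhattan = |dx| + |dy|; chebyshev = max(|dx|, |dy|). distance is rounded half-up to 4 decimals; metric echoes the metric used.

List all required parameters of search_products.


Parameters of search_products and their required/optional flag:
  category: required
  min_price: optional
  max_price: optional
  in_stock: optional
category


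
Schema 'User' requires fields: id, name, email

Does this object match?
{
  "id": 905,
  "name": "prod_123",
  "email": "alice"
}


Checking required fields... All present.
Valid - all required fields present


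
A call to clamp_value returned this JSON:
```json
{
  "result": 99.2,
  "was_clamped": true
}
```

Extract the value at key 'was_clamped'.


true


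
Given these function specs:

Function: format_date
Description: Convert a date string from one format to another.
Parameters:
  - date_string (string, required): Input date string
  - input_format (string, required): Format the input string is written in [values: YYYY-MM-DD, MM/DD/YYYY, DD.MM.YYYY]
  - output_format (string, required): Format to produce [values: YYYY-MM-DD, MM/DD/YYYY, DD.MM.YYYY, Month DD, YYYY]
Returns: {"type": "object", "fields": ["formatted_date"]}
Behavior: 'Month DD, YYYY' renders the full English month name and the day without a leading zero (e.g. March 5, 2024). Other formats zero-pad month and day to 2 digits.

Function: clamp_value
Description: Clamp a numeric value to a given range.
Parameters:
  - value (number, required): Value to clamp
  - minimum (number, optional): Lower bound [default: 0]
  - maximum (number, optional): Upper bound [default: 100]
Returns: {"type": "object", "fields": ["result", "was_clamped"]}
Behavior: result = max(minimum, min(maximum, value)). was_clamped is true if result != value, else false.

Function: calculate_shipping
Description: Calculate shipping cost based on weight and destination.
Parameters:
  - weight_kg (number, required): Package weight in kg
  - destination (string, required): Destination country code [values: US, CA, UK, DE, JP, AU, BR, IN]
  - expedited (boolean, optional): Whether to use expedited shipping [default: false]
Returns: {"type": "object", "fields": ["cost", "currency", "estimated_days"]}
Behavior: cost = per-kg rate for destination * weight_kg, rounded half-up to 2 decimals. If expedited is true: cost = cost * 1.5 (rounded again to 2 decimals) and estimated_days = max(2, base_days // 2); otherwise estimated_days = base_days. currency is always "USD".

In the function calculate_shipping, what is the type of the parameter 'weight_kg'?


The calculate_shipping spec declares:
  - weight_kg (number, required): Package weight in kg
Type:
number


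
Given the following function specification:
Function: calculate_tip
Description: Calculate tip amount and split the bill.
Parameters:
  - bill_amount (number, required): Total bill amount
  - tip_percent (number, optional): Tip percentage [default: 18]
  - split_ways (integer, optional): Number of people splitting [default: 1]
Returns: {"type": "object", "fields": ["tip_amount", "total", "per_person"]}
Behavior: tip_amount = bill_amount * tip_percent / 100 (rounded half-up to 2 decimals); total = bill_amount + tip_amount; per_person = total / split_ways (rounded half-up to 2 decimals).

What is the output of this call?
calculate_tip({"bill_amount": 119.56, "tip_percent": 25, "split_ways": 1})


tip_amount = 119.56 * 25/100 = 29.89 -> 29.89
total = 119.56 + 29.89 = 149.45
per_person = 149.45 / 1 = 149.45 -> 149.45
Output:
{"tip_amount": 29.89, "total": 149.45, "per_person": 149.45}


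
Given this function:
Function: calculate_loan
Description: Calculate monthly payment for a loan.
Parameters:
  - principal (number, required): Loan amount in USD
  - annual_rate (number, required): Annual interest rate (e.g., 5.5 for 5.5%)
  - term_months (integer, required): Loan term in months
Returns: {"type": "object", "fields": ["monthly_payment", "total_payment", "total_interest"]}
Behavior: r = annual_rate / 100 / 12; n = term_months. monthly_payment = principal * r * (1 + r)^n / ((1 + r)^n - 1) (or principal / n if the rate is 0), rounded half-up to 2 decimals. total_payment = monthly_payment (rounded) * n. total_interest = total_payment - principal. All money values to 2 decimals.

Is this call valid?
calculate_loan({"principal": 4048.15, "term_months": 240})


Checking required parameters...
Missing required parameter: annual_rate
Invalid - missing required parameter 'annual_rate'


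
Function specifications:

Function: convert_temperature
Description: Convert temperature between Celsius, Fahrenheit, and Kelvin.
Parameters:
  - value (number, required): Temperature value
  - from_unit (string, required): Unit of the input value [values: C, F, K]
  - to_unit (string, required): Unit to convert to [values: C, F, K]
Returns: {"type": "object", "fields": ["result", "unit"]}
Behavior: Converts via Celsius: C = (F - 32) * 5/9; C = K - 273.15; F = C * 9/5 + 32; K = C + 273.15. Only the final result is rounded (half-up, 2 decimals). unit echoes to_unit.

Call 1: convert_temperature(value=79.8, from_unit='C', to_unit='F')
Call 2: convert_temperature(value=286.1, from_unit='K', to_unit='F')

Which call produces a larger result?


Call 1:
  Input already in C: 79.8
  To F: 79.8 * 9/5 + 32 = 175.64
  Round to 2 decimals: 175.64
  -> 175.64 F
Call 2:
  To C: 286.1 - 273.15 = 12.95
  To F: 12.95 * 9/5 + 32 = 55.31
  Round to 2 decimals: 55.31
  -> 55.31 F
Call 1 (175.64 F)


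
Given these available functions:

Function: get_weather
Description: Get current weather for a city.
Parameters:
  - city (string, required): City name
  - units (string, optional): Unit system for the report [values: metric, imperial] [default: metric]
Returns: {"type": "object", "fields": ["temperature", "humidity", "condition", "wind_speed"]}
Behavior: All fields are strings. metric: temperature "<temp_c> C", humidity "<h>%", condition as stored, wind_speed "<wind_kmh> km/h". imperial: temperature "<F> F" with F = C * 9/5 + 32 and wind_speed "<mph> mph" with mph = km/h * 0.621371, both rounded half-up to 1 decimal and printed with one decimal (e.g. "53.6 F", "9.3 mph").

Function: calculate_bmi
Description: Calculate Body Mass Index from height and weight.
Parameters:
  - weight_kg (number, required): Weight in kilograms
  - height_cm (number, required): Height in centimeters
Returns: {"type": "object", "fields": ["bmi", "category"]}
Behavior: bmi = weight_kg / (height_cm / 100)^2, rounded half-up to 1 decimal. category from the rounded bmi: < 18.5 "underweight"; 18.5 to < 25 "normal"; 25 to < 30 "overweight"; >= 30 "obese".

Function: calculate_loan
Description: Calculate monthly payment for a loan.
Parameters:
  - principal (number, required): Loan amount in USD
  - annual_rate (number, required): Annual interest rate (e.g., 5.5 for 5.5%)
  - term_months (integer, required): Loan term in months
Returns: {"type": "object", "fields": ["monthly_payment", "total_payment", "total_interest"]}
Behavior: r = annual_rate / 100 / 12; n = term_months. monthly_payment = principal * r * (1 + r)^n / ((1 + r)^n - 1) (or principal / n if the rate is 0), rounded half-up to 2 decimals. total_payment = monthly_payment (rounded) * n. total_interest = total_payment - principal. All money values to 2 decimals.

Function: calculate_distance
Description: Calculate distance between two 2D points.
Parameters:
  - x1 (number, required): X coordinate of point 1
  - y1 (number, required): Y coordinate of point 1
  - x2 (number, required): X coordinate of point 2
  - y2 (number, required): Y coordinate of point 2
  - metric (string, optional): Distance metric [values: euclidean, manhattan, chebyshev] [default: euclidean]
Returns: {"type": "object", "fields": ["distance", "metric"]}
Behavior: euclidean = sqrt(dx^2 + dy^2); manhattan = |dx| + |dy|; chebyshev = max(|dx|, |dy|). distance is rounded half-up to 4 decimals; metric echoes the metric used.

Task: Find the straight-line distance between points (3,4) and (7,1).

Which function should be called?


The task needs a function whose description is: Calculate distance between two 2D points.
calculate_distance


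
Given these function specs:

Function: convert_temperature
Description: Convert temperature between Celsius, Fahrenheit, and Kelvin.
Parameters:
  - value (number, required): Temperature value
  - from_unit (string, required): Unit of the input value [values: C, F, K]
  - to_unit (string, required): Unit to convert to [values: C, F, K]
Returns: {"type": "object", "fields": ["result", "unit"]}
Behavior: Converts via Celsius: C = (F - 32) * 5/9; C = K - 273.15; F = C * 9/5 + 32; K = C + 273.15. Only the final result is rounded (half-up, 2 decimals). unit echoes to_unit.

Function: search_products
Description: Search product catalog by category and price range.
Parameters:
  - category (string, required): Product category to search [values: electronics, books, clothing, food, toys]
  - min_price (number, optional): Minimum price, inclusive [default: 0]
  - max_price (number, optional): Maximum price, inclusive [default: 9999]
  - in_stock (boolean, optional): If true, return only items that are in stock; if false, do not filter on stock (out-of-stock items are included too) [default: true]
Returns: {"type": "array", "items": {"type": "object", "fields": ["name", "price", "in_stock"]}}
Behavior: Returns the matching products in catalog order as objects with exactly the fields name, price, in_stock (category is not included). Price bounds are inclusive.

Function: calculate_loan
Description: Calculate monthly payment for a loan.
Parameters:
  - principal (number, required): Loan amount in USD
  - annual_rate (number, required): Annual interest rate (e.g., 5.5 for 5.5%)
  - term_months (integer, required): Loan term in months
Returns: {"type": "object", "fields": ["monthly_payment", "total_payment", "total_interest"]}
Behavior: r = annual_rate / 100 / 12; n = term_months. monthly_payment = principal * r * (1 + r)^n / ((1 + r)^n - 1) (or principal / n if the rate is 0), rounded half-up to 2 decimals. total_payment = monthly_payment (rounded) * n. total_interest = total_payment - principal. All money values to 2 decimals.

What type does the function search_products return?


The search_products spec declares Returns: {"type": "array", "items": {"type": "object", "fields": ["name", "price", "in_stock"]}}
Type:
array


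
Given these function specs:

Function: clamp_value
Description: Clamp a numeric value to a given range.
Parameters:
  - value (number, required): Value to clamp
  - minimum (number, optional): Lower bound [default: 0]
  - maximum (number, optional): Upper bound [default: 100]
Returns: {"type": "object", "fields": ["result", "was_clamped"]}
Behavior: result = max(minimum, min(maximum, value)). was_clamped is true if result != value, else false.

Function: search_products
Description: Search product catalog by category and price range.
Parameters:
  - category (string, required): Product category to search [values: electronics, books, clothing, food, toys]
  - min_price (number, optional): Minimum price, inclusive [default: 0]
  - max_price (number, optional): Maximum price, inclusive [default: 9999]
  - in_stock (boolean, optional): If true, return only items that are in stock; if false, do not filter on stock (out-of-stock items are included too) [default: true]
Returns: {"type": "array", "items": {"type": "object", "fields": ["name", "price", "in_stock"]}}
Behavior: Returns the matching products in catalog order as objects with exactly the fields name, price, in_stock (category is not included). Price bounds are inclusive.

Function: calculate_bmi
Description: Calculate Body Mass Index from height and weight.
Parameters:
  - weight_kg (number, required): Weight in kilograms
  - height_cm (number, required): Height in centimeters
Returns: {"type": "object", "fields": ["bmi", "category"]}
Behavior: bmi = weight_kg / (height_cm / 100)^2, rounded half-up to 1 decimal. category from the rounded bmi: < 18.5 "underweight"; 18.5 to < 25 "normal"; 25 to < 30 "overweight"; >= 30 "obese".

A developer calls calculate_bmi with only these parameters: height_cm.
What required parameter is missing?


Required parameters: weight_kg, height_cm
Provided: height_cm
Missing: weight_kg
weight_kg


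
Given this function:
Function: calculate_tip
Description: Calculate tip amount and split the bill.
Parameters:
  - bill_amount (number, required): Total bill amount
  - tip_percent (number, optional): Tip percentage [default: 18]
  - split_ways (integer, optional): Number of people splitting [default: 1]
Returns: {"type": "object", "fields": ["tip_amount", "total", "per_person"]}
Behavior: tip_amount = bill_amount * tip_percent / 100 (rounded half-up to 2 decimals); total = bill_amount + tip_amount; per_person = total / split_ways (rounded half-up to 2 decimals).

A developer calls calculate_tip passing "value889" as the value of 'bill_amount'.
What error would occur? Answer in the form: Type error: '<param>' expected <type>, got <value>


Spec: 'bill_amount' is declared as number; "value889" is a string.
Type error: 'bill_amount' expected number, got "value889"


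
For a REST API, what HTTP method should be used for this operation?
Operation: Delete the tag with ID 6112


GET = read, POST = create, PUT = update/replace, DELETE = remove
This operation is a removal.
DELETE


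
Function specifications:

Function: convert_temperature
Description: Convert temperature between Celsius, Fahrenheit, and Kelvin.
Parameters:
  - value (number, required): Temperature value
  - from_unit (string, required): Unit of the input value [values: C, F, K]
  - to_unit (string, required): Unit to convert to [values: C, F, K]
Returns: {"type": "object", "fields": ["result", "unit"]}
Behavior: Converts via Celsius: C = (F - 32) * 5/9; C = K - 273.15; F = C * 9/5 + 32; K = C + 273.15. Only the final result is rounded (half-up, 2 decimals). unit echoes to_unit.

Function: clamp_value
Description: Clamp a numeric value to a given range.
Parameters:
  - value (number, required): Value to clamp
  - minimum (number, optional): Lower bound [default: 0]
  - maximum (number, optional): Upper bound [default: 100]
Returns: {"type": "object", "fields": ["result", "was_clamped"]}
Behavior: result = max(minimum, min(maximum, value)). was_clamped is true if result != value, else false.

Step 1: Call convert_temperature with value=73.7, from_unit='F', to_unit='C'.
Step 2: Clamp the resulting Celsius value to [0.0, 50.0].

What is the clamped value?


Step 1: convert_temperature(value=73.7, from_unit=F, to_unit=C)
  To C: (73.7 - 32) * 5/9 = 23.166667
  Target is C: 23.166667
  Round to 2 decimals: 23.17
  -> result = 23.17 C
Step 2: clamp_value(value=23.17, minimum=0.0, maximum=50.0)
  result = max(0.0, min(50.0, 23.17)) = max(0.0, 23.17) = 23.17
  was_clamped = (23.17 != 23.17) = false
  -> result = 23.17
23.17


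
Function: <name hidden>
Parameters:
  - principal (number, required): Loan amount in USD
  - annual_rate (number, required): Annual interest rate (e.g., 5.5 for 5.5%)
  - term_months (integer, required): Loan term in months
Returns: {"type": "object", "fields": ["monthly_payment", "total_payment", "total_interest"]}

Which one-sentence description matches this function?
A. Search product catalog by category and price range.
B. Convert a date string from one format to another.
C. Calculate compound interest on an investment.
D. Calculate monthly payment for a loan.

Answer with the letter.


Parameters principal, annual_rate, term_months and return ["monthly_payment", "total_payment", "total_interest"] fit: Calculate monthly payment for a loan.
D


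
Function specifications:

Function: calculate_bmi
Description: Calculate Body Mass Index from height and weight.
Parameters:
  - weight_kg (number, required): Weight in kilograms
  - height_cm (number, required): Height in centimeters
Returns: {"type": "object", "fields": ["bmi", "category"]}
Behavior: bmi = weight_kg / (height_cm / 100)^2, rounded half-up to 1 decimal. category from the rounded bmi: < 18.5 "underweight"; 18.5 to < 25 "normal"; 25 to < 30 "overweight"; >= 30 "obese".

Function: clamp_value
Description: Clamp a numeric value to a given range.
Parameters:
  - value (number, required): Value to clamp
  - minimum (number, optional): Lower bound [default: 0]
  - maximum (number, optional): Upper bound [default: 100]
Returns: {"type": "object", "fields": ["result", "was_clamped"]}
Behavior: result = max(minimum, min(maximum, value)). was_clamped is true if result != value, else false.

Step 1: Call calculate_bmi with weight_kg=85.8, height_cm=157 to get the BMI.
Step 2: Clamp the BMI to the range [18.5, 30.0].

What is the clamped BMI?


Step 1: calculate_bmi(weight_kg=85.8, height_cm=157)
  height_m = 157 / 100 = 1.57
  bmi = 85.8 / 1.57^2 = 85.8 / 2.4649 = 34.808714 -> 34.8
  34.8 >= 30 -> obese
  -> bmi = 34.8
Step 2: clamp_value(value=34.8, minimum=18.5, maximum=30.0)
  result = max(18.5, min(30.0, 34.8)) = max(18.5, 30.0) = 30.0
  was_clamped = (30.0 != 34.8) = true
  -> result = 30.0
30.0


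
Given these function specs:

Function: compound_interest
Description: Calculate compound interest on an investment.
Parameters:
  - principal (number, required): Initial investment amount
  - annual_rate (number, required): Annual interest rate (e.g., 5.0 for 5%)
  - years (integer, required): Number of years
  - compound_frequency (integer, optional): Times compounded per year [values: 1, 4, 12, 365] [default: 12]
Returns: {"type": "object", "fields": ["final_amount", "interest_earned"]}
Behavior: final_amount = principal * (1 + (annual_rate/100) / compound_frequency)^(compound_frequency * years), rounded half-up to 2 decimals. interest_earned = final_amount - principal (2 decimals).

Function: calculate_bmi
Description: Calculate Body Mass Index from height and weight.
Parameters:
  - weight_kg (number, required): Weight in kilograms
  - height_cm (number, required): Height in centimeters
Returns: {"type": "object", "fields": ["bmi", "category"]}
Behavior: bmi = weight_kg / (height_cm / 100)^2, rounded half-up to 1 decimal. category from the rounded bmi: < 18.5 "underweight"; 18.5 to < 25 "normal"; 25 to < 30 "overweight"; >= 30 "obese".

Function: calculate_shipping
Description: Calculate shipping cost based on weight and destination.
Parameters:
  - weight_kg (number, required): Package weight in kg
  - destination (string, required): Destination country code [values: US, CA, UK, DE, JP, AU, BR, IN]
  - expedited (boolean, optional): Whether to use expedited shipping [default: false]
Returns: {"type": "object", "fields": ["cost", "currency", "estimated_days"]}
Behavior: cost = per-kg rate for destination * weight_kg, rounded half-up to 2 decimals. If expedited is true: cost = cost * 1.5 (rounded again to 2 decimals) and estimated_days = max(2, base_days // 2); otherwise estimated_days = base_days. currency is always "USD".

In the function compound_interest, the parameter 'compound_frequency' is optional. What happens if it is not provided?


The compound_interest spec declares:
  - compound_frequency (integer, optional): Times compounded per year [values: 1, 4, 12, 365] [default: 12]
It defaults to 12


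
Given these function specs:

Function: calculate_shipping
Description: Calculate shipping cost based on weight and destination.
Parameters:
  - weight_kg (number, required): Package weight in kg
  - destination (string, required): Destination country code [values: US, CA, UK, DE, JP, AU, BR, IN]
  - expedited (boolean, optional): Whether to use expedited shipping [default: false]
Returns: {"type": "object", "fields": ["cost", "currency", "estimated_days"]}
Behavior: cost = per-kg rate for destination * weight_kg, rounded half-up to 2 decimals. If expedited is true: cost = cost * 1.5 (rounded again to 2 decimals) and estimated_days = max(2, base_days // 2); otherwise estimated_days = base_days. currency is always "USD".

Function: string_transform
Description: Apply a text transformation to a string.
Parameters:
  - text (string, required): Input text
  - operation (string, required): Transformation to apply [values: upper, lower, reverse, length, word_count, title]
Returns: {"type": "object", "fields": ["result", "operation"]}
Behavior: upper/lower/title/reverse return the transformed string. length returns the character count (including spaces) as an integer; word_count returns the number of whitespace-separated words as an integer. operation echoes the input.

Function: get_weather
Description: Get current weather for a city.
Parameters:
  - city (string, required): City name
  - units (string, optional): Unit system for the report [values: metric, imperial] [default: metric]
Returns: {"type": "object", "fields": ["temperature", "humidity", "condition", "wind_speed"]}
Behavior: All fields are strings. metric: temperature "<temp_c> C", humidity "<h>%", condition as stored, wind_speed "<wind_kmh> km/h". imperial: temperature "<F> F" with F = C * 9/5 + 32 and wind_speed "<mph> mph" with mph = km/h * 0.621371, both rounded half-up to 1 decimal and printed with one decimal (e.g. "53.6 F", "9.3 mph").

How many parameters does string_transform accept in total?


Parameters of string_transform: text (required), operation (required)
Total:
2


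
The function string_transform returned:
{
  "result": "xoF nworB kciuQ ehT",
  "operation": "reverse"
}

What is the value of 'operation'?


reverse


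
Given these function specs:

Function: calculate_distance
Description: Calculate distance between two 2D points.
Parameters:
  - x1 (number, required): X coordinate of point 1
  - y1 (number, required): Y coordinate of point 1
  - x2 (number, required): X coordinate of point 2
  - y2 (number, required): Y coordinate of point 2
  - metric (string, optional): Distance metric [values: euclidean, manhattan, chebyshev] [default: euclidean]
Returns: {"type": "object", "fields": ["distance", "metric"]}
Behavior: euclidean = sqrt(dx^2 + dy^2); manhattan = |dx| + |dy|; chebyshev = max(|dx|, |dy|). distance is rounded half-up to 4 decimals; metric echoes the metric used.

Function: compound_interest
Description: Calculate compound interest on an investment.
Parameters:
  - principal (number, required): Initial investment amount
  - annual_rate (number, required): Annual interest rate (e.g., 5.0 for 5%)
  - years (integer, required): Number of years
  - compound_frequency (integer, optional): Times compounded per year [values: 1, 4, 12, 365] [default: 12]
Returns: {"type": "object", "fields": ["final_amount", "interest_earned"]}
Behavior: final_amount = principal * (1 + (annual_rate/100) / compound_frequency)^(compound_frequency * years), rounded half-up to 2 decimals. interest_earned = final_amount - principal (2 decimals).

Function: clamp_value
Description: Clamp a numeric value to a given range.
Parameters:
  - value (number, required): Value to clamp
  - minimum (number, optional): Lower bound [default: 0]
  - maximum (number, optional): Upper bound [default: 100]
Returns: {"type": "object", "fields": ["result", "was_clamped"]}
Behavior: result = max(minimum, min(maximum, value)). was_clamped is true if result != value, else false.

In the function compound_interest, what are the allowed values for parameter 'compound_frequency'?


The compound_interest spec declares:
  - compound_frequency (integer, optional): Times compounded per year [values: 1, 4, 12, 365] [default: 12]
Allowed values:
1, 4, 12, 365


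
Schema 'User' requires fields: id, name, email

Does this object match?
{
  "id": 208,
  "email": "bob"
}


Checking required fields...
Missing: name
Invalid - missing required field 'name'


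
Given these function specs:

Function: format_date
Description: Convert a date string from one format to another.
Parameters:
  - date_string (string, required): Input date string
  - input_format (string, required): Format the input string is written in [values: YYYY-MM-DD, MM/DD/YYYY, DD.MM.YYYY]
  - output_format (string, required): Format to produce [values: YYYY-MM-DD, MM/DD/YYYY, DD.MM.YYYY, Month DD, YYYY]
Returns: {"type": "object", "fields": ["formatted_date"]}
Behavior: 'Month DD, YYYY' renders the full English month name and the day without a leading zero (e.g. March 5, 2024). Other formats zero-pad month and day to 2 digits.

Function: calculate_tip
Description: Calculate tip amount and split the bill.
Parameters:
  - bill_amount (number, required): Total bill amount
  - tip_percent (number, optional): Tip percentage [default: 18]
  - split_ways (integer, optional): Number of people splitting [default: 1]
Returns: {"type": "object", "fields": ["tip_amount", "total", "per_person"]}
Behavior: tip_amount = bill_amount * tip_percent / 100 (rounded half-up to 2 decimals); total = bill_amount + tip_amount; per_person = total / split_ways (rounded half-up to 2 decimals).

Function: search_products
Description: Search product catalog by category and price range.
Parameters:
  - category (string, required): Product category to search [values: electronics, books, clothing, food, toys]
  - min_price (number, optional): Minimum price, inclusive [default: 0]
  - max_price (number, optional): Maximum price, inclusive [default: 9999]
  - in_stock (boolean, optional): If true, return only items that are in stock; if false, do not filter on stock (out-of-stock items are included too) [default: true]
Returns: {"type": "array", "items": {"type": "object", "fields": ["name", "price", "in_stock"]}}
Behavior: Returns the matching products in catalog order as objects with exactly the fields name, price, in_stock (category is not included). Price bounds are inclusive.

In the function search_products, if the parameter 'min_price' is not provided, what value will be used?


The search_products spec declares:
  - min_price (number, optional): Minimum price, inclusive [default: 0]
Default:
0


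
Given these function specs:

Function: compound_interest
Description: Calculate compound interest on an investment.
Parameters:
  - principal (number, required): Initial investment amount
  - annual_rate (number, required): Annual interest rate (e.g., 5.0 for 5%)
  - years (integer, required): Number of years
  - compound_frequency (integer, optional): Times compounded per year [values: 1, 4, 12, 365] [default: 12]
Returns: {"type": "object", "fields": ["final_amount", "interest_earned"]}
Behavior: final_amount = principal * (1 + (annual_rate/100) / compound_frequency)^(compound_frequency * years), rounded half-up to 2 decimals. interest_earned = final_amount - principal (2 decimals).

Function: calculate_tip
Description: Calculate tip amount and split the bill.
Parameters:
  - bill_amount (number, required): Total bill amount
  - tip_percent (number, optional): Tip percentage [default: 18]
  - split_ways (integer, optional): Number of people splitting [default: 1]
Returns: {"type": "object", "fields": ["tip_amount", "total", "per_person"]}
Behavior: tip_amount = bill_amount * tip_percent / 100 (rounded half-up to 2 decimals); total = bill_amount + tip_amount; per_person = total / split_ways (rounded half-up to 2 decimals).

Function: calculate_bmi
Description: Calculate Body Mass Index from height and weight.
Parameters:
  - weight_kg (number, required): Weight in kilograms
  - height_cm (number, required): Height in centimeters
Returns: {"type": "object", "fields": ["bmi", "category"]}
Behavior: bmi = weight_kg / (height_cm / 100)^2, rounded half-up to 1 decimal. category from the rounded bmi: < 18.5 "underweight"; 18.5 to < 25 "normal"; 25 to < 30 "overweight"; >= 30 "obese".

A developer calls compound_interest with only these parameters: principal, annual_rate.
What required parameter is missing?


Required parameters: principal, annual_rate, years
Provided: principal, annual_rate
Missing: years
years


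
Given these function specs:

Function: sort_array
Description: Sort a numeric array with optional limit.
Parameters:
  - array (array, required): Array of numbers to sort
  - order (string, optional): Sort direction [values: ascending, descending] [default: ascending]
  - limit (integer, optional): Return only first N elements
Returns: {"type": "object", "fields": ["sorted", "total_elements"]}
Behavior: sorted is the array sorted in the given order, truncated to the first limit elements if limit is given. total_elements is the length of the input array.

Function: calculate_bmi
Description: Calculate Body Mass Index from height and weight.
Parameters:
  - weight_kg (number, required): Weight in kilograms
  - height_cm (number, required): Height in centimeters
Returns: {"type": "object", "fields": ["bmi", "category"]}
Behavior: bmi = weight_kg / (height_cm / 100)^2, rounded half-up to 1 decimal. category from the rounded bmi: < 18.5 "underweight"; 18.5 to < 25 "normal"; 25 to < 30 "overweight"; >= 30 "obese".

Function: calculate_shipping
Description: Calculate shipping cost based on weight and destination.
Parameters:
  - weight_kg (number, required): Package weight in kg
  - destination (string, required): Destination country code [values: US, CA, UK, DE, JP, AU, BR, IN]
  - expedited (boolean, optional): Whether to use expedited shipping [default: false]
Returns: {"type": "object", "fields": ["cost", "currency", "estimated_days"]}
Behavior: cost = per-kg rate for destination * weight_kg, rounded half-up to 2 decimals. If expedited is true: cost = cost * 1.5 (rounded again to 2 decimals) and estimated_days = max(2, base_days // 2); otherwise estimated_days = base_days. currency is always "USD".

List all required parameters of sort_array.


Parameters of sort_array and their required/optional flag:
  array: required
  order: optional
  limit: optional
array


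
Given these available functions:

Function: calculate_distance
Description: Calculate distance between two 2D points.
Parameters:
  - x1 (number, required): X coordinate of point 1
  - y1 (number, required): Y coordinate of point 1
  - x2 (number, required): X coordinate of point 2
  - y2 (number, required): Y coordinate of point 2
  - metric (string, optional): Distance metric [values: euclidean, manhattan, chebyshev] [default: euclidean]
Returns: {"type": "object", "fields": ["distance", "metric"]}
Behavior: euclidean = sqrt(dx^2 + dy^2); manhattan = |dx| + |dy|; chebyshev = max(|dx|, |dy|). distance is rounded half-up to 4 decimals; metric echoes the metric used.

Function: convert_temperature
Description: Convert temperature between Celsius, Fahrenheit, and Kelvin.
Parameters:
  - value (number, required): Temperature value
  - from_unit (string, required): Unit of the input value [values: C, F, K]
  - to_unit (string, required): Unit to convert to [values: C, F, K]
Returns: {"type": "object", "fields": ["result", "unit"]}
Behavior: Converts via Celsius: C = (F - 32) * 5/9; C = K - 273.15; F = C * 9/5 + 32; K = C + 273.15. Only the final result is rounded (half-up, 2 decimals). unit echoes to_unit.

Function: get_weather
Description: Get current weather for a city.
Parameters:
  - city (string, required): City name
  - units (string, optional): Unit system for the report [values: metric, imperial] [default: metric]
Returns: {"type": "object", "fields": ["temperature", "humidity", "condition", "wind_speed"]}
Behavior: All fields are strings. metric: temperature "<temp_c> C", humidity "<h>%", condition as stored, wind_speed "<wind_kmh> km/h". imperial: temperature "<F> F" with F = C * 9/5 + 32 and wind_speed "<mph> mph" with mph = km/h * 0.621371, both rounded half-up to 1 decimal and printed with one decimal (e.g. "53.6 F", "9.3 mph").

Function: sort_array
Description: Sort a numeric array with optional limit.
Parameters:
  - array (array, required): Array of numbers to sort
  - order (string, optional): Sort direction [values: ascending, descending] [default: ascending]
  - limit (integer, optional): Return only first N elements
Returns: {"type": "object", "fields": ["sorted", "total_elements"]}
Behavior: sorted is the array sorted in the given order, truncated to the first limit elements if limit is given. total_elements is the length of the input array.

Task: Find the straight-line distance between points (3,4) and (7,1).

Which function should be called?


The task needs a function whose description is: Calculate distance between two 2D points.
calculate_distance


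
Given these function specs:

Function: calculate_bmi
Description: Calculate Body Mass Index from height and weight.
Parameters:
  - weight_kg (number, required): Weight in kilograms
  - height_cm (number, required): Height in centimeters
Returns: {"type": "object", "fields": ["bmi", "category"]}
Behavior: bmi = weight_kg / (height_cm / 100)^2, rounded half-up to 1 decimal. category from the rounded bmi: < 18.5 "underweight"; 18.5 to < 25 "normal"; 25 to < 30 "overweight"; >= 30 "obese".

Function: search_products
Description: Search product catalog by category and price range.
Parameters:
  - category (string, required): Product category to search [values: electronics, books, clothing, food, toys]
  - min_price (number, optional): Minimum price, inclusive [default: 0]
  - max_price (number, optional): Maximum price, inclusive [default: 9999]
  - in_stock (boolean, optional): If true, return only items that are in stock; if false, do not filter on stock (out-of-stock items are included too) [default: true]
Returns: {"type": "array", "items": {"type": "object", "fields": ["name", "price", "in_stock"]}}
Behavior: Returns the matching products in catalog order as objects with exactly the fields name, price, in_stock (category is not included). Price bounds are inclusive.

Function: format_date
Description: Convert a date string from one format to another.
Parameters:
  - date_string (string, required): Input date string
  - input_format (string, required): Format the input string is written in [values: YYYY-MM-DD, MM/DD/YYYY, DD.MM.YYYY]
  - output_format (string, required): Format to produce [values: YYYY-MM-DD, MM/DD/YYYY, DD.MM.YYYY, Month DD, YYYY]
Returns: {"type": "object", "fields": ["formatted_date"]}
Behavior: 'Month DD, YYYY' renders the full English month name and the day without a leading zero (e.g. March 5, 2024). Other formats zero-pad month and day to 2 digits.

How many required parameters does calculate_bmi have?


Parameters of calculate_bmi: weight_kg (required), height_cm (required)
Required count:
2


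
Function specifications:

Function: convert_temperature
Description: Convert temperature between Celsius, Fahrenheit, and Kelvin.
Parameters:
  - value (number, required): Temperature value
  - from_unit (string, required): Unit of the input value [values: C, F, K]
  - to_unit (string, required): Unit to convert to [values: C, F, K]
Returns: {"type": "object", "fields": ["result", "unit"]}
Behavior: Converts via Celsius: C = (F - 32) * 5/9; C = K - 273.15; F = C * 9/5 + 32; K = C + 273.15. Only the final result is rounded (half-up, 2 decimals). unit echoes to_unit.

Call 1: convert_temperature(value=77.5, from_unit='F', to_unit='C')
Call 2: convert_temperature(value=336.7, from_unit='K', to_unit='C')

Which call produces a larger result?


Call 1:
  To C: (77.5 - 32) * 5/9 = 25.277778
  Target is C: 25.277778
  Round to 2 decimals: 25.28
  -> 25.28 C
Call 2:
  To C: 336.7 - 273.15 = 63.55
  Target is C: 63.55
  Round to 2 decimals: 63.55
  -> 63.55 C
Call 2 (63.55 C)


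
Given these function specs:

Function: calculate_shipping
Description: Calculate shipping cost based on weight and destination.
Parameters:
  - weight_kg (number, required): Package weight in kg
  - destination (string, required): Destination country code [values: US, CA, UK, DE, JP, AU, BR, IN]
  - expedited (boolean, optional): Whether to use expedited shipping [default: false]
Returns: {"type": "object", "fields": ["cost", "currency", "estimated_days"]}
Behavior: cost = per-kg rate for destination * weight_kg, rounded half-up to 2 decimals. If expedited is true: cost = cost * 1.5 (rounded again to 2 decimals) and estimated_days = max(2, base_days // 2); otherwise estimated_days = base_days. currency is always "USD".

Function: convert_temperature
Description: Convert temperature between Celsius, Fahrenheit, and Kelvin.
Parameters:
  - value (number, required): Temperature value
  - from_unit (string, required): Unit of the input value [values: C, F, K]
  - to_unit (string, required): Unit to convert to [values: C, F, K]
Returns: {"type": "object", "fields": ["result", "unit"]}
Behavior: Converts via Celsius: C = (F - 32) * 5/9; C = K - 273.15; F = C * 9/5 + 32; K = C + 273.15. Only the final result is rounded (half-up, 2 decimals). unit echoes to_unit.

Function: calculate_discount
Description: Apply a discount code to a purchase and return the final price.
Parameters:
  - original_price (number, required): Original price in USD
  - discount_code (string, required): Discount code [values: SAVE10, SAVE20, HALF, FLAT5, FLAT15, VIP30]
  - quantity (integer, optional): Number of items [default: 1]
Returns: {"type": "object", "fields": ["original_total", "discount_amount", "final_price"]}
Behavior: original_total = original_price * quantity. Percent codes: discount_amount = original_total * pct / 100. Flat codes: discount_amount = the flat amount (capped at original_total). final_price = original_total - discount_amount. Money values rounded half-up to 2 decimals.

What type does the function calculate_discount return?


The calculate_discount spec declares Returns: {"type": "object", "fields": ["original_total", "discount_amount", "final_price"]}
Type:
object
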